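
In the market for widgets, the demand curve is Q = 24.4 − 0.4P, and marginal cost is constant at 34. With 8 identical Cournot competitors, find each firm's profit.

Inverting demand: P = 61 − 2.5Q.
Cournot with 8 identical firms: the symmetric best-response condition is 61 − 22.5q = 34. Each firm produces q = 1.2, total output Q = 9.6, price P = 37.
Each firm's profit = (37 − 34)·1.2 = 3.6.

π_i = 3.6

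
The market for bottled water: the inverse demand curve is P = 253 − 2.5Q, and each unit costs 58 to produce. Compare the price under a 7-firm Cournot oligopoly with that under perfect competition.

Cournot with 7 identical firms: the symmetric best-response condition is 253 − 20q = 58. Each firm produces q = 9.75, total output Q = 68.25, price P = 82.375.
Perfect competition: P = MC = 58, so 253 − 2.5Q = 58 and Q = 78.

Cournot: P = 82.375; Competition: P = 58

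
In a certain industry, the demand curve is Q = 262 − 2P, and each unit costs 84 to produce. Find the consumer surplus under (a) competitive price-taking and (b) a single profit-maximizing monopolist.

Inverting demand: P = 131 − 0.5Q.
Competitive firms price at marginal cost: P = 84, giving Q = 94.
CS = ½·(131 − 84)·94 = 2209.
The monopolist equates marginal revenue to marginal cost: 131 − Q = 84, so Q = 47. From demand, P = 107.5.
CS = ½·(131 − 107.5)·47 = 552.25.

Competition: CS = 2209; Monopoly: CS = 552.25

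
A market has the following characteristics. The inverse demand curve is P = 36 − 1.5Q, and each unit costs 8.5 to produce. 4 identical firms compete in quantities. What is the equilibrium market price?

P = 14

With 4 symmetric Cournot firms, each firm's FOC gives 36 − 7.5q = 8.5, so q = 11/3, Q = 4·11/3 = 44/3, and P = 14.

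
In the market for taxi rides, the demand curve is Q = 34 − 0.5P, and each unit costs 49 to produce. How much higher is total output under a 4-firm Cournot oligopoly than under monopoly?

Inverting demand: P = 68 − 2Q.
A monopolist chooses Q where MR = MC. MR = 68 − 4Q; setting this equal to 49 gives Q = 4.75 and P = 58.5.
Cournot with 4 identical firms: the symmetric best-response condition is 68 − 10q = 49. Each firm produces q = 1.9, total output Q = 7.6, price P = 52.8.
Change in total output: 7.6 − 4.75 = 2.85.

Total output rises by 2.85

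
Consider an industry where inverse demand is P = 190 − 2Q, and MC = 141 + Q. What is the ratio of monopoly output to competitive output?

Monopoly sets MR = MC: 190 − 4Q = 141 + Q ⇒ Q = 9.8, P = 190 − 2·9.8 = 170.4.
Competitive equilibrium sets price equal to marginal cost: 190 − 2Q = 141 + Q, so Q = 49/3 and P = 472/3.
Ratio Q_m/Q_c = 9.8/(49/3) = 0.6.

Q_m/Q_c = 0.6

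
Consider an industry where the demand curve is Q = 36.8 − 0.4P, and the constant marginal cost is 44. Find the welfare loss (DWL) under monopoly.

Inverting demand: P = 92 − 2.5Q.
Under competition P = MC = 44, so Q = (92 − 44)/2.5 = 19.2.
The monopolist equates marginal revenue to marginal cost: 92 − 5Q = 44, so Q = 9.6. From demand, P = 68.
DWL is the triangle between Q = 9.6 and Q = 19.2: ½·(19.2 − 9.6)·(68 − 44) = 115.2.

DWL = 115.2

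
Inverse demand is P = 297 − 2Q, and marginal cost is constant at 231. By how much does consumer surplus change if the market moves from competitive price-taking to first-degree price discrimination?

Perfect competition: P = MC = 231, so 297 − 2Q = 231 and Q = 33.
CS = ½·(297 − 231)·33 = 1089.
A perfectly discriminating monopolist sells every unit with P(Q) ≥ MC(Q), so output equals the competitive quantity Q = 33. Each buyer pays their reservation price, so CS = 0 and the firm captures all surplus.
CS = 0.
Change in consumer surplus: 0 − 1089 = −1089.

CS falls by 1089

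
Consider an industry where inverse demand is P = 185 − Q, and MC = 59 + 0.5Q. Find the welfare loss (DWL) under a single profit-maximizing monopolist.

DWL = 846.72

Under competition P = MC: 185 − Q = 59 + 0.5Q ⇒ Q = 84, P = 101.
Monopoly sets MR = MC: 185 − 2Q = 59 + 0.5Q ⇒ Q = 50.4, P = 185 − 50.4 = 134.6.
CS = ½·(185 − 101)·84 = 3528; PS = (101·84 − 59·84 − ½·0.5·84²) = 1764; TS = 5292.
CS = ½·(185 − 134.6)·50.4 = 1270.08; PS = (134.6·50.4 − 59·50.4 − ½·0.5·50.4²) = 3175.2; TS = 4445.28.
DWL = 5292 − 4445.28 = 846.72.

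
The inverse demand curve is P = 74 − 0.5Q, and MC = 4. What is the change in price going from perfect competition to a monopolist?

P rises by 35

Competitive firms price at marginal cost: P = 4, giving Q = 140.
A monopolist chooses Q where MR = MC. MR = 74 − Q; setting this equal to 4 gives Q = 70 and P = 39.
Change in price: 39 − 4 = 35.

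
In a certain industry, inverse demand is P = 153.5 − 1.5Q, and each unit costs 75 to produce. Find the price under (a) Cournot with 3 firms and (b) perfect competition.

In a 3-firm Cournot equilibrium, symmetry and the first-order condition give q = (153.5 − 75)/(6) = 157/12. So Q = 39.25 and P = 94.625.
Under competition P = MC = 75, so Q = (153.5 − 75)/1.5 = 157/3.

Cournot: P = 94.625; Competition: P = 75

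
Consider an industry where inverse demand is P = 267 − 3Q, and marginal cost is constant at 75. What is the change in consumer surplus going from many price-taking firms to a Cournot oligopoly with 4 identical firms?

CS falls by 2211.84

Competitive firms price at marginal cost: P = 75, giving Q = 64.
CS = ½·(267 − 75)·64 = 6144.
Cournot with 4 identical firms: the symmetric best-response condition is 267 − 15q = 75. Each firm produces q = 12.8, total output Q = 51.2, price P = 113.4.
CS = ½·(267 − 113.4)·51.2 = 3932.16.
Change in consumer surplus: 3932.16 − 6144 = −2211.84.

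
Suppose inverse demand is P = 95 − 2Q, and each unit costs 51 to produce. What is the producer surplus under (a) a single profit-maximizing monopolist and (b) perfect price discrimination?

Monopoly: PS = 242; Perfect PD: PS = 484

Monopoly sets MR = MC: 95 − 4Q = 51 ⇒ Q = 11, P = 95 − 2·11 = 73.
PS = (73 − 51)·11 = 242.
Under first-degree price discrimination the firm charges each unit its demand price and produces up to where P = MC, i.e. Q = 22. Consumer surplus is zero; producer surplus equals total surplus.
PS = ½·(95 − 51)·22 = 484.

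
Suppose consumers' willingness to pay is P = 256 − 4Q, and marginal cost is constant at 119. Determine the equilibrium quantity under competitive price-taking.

Q = 34.25

Perfect competition: P = MC = 119, so 256 − 4Q = 119 and Q = 34.25.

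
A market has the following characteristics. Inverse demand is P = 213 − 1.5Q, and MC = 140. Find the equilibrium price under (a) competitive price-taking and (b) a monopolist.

Perfect competition: P = MC = 140, so 213 − 1.5Q = 140 and Q = 146/3.
Monopoly sets MR = MC: 213 − 3Q = 140 ⇒ Q = 73/3, P = 213 − 1.5·73/3 = 176.5.

Competition: P = 140; Monopoly: P = 176.5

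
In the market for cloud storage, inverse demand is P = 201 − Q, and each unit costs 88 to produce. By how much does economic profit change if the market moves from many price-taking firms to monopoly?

π rises by 3192.25

Competitive firms price at marginal cost: P = 88, giving Q = 113.
Profit = (88 − 88)·113 = 0.
A monopolist chooses Q where MR = MC. MR = 201 − 2Q; setting this equal to 88 gives Q = 56.5 and P = 144.5.
Profit = (144.5 − 88)·56.5 = 3192.25.
Change in economic profit: 3192.25 − 0 = 3192.25.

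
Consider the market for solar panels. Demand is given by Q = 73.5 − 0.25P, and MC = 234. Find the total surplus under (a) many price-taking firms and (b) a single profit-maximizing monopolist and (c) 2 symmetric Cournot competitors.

Inverting demand: P = 294 − 4Q.
Perfect competition: P = MC = 234, so 294 − 4Q = 234 and Q = 15.
CS = ½·(294 − 234)·15 = 450; PS = (234 − 234)·15 = 0; TS = 450.
A monopolist chooses Q where MR = MC. MR = 294 − 8Q; setting this equal to 234 gives Q = 7.5 and P = 264.
CS = ½·(294 − 264)·7.5 = 112.5; PS = (264 − 234)·7.5 = 225; TS = 337.5.
With 2 symmetric Cournot firms, each firm's FOC gives 294 − 12q = 234, so q = 5, Q = 2·5 = 10, and P = 254.
CS = ½·(294 − 254)·10 = 200; PS = (254 − 234)·10 = 200; TS = 400.

Competition: TS = 450; Monopoly: TS = 337.5; Cournot: TS = 400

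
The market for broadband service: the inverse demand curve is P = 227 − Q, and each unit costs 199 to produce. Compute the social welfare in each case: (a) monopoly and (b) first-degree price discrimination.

The monopolist equates marginal revenue to marginal cost: 227 − 2Q = 199, so Q = 14. From demand, P = 213.
CS = ½·(227 − 213)·14 = 98; PS = (213 − 199)·14 = 196; TS = 294.
A perfectly discriminating monopolist sells every unit with P(Q) ≥ MC(Q), so output equals the competitive quantity Q = 28. Each buyer pays their reservation price, so CS = 0 and the firm captures all surplus.
TS = 392 (equal to competitive TS).

Monopoly: TS = 294; Perfect PD: TS = 392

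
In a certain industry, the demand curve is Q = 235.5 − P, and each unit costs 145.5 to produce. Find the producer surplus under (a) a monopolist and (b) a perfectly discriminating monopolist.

Inverting demand: P = 235.5 − Q.
The monopolist equates marginal revenue to marginal cost: 235.5 − 2Q = 145.5, so Q = 45. From demand, P = 190.5.
PS = (190.5 − 145.5)·45 = 2025.
A perfectly discriminating monopolist sells every unit with P(Q) ≥ MC(Q), so output equals the competitive quantity Q = 90. Each buyer pays their reservation price, so CS = 0 and the firm captures all surplus.
PS = ½·(235.5 − 145.5)·90 = 4050.

Monopoly: PS = 2025; Perfect PD: PS = 4050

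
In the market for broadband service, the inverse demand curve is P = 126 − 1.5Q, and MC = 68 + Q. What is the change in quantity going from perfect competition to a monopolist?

Quantity falls by 8.7

Competitive equilibrium sets price equal to marginal cost: 126 − 1.5Q = 68 + Q, so Q = 23.2 and P = 91.2.
The monopolist equates marginal revenue to marginal cost: 126 − 3Q = 68 + Q, so Q = 14.5. From demand, P = 104.25.
Change in quantity: 14.5 − 23.2 = −8.7.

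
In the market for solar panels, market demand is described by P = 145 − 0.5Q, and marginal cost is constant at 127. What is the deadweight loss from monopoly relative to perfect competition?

DWL = 81

Under competition P = MC = 127, so Q = (145 − 127)/0.5 = 36.
Monopoly sets MR = MC: 145 − Q = 127 ⇒ Q = 18, P = 145 − 0.5·18 = 136.
DWL is the triangle between Q = 18 and Q = 36: ½·(36 − 18)·(136 − 127) = 81.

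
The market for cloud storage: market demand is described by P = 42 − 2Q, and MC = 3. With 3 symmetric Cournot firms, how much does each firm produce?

In a 3-firm Cournot equilibrium, symmetry and the first-order condition give q = (42 − 3)/(8) = 4.875. So Q = 14.625 and P = 12.75.

q_i = 4.875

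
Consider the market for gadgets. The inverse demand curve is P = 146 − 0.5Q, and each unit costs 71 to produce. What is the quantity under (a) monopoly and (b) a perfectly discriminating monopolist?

The monopolist equates marginal revenue to marginal cost: 146 − Q = 71, so Q = 75. From demand, P = 108.5.
With perfect price discrimination, output is the efficient level Q = 150 (where demand meets MC), but every buyer pays their willingness to pay: CS = 0 and PS = total surplus.

Monopoly: Q = 75; Perfect PD: Q = 150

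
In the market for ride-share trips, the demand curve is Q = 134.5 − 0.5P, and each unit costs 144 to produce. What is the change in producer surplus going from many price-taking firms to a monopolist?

Inverting demand: P = 269 − 2Q.
Competitive firms price at marginal cost: P = 144, giving Q = 62.5.
PS = (144 − 144)·62.5 = 0.
Monopoly sets MR = MC: 269 − 4Q = 144 ⇒ Q = 31.25, P = 269 − 2·31.25 = 206.5.
PS = (206.5 − 144)·31.25 = 1953.125.
Change in producer surplus: 1953.125 − 0 = 1953.125.

PS rises by 1953.125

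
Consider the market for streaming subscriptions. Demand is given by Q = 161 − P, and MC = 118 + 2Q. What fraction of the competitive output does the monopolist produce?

Q_m/Q_c = 0.75

Inverting demand: P = 161 − Q.
Monopoly sets MR = MC: 161 − 2Q = 118 + 2Q ⇒ Q = 10.75, P = 161 − 10.75 = 150.25.
Under competition P = MC: 161 − Q = 118 + 2Q ⇒ Q = 43/3, P = 440/3.
Ratio Q_m/Q_c = 10.75/(43/3) = 0.75.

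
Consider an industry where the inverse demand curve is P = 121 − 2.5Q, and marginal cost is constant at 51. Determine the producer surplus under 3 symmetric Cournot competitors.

With 3 symmetric Cournot firms, each firm's FOC gives 121 − 10q = 51, so q = 7, Q = 3·7 = 21, and P = 68.5.
PS = (68.5 − 51)·21 = 367.5.

PS = 367.5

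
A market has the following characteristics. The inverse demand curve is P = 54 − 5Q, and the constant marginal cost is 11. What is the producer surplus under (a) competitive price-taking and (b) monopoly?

Under competition P = MC = 11, so Q = (54 − 11)/5 = 8.6.
PS = (11 − 11)·8.6 = 0.
Monopoly sets MR = MC: 54 − 10Q = 11 ⇒ Q = 4.3, P = 54 − 5·4.3 = 32.5.
PS = (32.5 − 11)·4.3 = 92.45.

Competition: PS = 0; Monopoly: PS = 92.45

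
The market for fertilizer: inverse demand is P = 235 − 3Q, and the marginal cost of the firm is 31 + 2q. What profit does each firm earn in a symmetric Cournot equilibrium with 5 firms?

π_i = 416.16

In a 5-firm Cournot equilibrium, symmetry and the first-order condition give q = (235 − 31)/(20) = 10.2. So Q = 51 and P = 82.
Each firm's profit = 82·10.2 − (31·10.2 + ½·2·10.2²) = 416.16.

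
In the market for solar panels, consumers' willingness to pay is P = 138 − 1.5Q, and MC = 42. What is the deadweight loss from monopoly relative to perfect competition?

Perfect competition: P = MC = 42, so 138 − 1.5Q = 42 and Q = 64.
The monopolist equates marginal revenue to marginal cost: 138 − 3Q = 42, so Q = 32. From demand, P = 90.
DWL is the triangle between Q = 32 and Q = 64: ½·(64 − 32)·(90 − 42) = 768.

DWL = 768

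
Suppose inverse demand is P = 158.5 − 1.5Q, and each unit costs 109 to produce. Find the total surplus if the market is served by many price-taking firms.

TS = 816.75

Perfect competition: P = MC = 109, so 158.5 − 1.5Q = 109 and Q = 33.
CS = ½·(158.5 − 109)·33 = 816.75; PS = (109 − 109)·33 = 0; TS = 816.75.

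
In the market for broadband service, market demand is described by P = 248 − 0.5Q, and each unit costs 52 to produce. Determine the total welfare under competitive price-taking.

TS = 38416

Perfect competition: P = MC = 52, so 248 − 0.5Q = 52 and Q = 392.
CS = ½·(248 − 52)·392 = 38416; PS = (52 − 52)·392 = 0; TS = 38416.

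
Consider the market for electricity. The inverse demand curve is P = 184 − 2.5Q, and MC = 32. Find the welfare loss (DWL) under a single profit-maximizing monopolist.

DWL = 1155.2

Under competition P = MC = 32, so Q = (184 − 32)/2.5 = 60.8.
A monopolist chooses Q where MR = MC. MR = 184 − 5Q; setting this equal to 32 gives Q = 30.4 and P = 108.
DWL is the triangle between Q = 30.4 and Q = 60.8: ½·(60.8 − 30.4)·(108 − 32) = 1155.2.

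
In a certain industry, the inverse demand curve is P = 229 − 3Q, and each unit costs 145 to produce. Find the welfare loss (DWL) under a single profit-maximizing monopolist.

DWL = 294

Perfect competition: P = MC = 145, so 229 − 3Q = 145 and Q = 28.
A monopolist chooses Q where MR = MC. MR = 229 − 6Q; setting this equal to 145 gives Q = 14 and P = 187.
DWL is the triangle between Q = 14 and Q = 28: ½·(28 − 14)·(187 − 145) = 294.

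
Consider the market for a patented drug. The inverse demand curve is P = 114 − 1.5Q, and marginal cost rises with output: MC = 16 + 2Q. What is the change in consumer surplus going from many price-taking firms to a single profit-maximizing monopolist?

Consumer surplus falls by 299.88

Competitive equilibrium sets price equal to marginal cost: 114 − 1.5Q = 16 + 2Q, so Q = 28 and P = 72.
CS = ½·(114 − 72)·28 = 588.
Monopoly sets MR = MC: 114 − 3Q = 16 + 2Q ⇒ Q = 19.6, P = 114 − 1.5·19.6 = 84.6.
CS = ½·(114 − 84.6)·19.6 = 288.12.
Change in consumer surplus: 288.12 − 588 = −299.88.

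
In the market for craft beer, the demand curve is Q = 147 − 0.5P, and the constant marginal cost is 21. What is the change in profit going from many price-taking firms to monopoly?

Inverting demand: P = 294 − 2Q.
Under competition P = MC = 21, so Q = (294 − 21)/2 = 136.5.
Profit = (21 − 21)·136.5 = 0.
Monopoly sets MR = MC: 294 − 4Q = 21 ⇒ Q = 68.25, P = 294 − 2·68.25 = 157.5.
Profit = (157.5 − 21)·68.25 = 9316.125.
Change in profit: 9316.125 − 0 = 9316.125.

π rises by 9316.125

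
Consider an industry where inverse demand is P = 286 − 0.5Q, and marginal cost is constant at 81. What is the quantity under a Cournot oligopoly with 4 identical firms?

In a 4-firm Cournot equilibrium, symmetry and the first-order condition give q = (286 − 81)/(2.5) = 82. So Q = 328 and P = 122.

Q = 328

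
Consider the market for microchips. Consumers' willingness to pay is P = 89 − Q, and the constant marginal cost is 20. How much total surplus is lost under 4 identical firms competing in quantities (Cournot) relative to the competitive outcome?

Competitive firms price at marginal cost: P = 20, giving Q = 69.
Cournot with 4 identical firms: the symmetric best-response condition is 89 − 5q = 20. Each firm produces q = 13.8, total output Q = 55.2, price P = 33.8.
DWL is the triangle between Q = 55.2 and Q = 69: ½·(69 − 55.2)·(33.8 − 20) = 95.22.

DWL = 95.22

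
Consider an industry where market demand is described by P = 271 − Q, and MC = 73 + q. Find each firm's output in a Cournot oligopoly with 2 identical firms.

In a 2-firm Cournot equilibrium, symmetry and the first-order condition give q = (271 − 73)/(4) = 49.5. So Q = 99 and P = 172.

q_i = 49.5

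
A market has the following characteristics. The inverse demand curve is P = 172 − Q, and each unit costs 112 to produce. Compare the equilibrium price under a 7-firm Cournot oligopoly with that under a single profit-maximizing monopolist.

Cournot with 7 identical firms: the symmetric best-response condition is 172 − 8q = 112. Each firm produces q = 7.5, total output Q = 52.5, price P = 119.5.
Monopoly sets MR = MC: 172 − 2Q = 112 ⇒ Q = 30, P = 172 − 30 = 142.

Cournot: P = 119.5; Monopoly: P = 142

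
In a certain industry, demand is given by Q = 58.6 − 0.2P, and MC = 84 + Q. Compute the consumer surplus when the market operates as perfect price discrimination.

Inverting demand: P = 293 − 5Q.
A perfectly discriminating monopolist sells every unit with P(Q) ≥ MC(Q), so output equals the competitive quantity Q = 209/6. Each buyer pays their reservation price, so CS = 0 and the firm captures all surplus.
CS = 0.

CS = 0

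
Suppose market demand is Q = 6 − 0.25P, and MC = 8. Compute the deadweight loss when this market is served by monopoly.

Inverting demand: P = 24 − 4Q.
Competitive firms price at marginal cost: P = 8, giving Q = 4.
Monopoly sets MR = MC: 24 − 8Q = 8 ⇒ Q = 2, P = 24 − 4·2 = 16.
DWL is the triangle between Q = 2 and Q = 4: ½·(4 − 2)·(16 − 8) = 8.

DWL = 8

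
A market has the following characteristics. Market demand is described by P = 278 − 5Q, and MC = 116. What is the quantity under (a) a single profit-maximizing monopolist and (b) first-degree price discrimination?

Monopoly: Q = 16.2; Perfect PD: Q = 32.4

The monopolist equates marginal revenue to marginal cost: 278 − 10Q = 116, so Q = 16.2. From demand, P = 197.
Under first-degree price discrimination the firm charges each unit its demand price and produces up to where P = MC, i.e. Q = 32.4. Consumer surplus is zero; producer surplus equals total surplus.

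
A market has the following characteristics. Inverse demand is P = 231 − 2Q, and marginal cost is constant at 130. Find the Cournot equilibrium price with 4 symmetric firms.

With 4 symmetric Cournot firms, each firm's FOC gives 231 − 10q = 130, so q = 10.1, Q = 4·10.1 = 40.4, and P = 150.2.

P = 150.2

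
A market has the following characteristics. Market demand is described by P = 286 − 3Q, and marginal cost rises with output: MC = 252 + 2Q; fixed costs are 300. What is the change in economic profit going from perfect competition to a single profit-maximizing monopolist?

Economic profit rises by 26.01

Competitive equilibrium sets price equal to marginal cost: 286 − 3Q = 252 + 2Q, so Q = 6.8 and P = 265.6.
Profit = 265.6·6.8 − (252·6.8 + ½·2·6.8²) − 300 = −253.76.
Monopoly sets MR = MC: 286 − 6Q = 252 + 2Q ⇒ Q = 4.25, P = 286 − 3·4.25 = 273.25.
Profit = 273.25·4.25 − (252·4.25 + ½·2·4.25²) − 300 = −227.75.
Change in economic profit: −227.75 − −253.76 = 26.01.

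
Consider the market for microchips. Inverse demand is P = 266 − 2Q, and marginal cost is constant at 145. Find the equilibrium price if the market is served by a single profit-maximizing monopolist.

A monopolist chooses Q where MR = MC. MR = 266 − 4Q; setting this equal to 145 gives Q = 30.25 and P = 205.5.

P = 205.5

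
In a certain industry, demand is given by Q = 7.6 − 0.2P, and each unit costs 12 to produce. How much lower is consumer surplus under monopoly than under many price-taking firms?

CS falls by 50.7

Inverting demand: P = 38 − 5Q.
Under competition P = MC = 12, so Q = (38 − 12)/5 = 5.2.
CS = ½·(38 − 12)·5.2 = 67.6.
Monopoly sets MR = MC: 38 − 10Q = 12 ⇒ Q = 2.6, P = 38 − 5·2.6 = 25.
CS = ½·(38 − 25)·2.6 = 16.9.
Change in consumer surplus: 16.9 − 67.6 = −50.7.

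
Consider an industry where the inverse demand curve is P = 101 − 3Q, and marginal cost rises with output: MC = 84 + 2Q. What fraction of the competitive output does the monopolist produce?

A monopolist chooses Q where MR = MC. MR = 101 − 6Q; setting this equal to 84 + 2Q gives Q = 2.125 and P = 94.625.
Under competition P = MC: 101 − 3Q = 84 + 2Q ⇒ Q = 3.4, P = 90.8.
Ratio Q_m/Q_c = 2.125/3.4 = 0.625.

Q_m/Q_c = 0.625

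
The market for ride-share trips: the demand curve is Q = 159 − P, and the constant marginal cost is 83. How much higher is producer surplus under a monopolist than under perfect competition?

Inverting demand: P = 159 − Q.
Perfect competition: P = MC = 83, so 159 − Q = 83 and Q = 76.
PS = (83 − 83)·76 = 0.
A monopolist chooses Q where MR = MC. MR = 159 − 2Q; setting this equal to 83 gives Q = 38 and P = 121.
PS = (121 − 83)·38 = 1444.
Change in producer surplus: 1444 − 0 = 1444.

PS rises by 1444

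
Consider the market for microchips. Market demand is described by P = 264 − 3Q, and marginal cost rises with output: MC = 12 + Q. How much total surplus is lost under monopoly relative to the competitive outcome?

DWL = 1458

Under competition P = MC: 264 − 3Q = 12 + Q ⇒ Q = 63, P = 75.
A monopolist chooses Q where MR = MC. MR = 264 − 6Q; setting this equal to 12 + Q gives Q = 36 and P = 156.
CS = ½·(264 − 75)·63 = 5953.5; PS = (75·63 − 12·63 − ½·1·63²) = 1984.5; TS = 7938.
CS = ½·(264 − 156)·36 = 1944; PS = (156·36 − 12·36 − ½·1·36²) = 4536; TS = 6480.
DWL = 7938 − 6480 = 1458.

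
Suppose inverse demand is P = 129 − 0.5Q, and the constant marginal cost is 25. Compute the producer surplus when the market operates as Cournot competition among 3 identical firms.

Cournot with 3 identical firms: the symmetric best-response condition is 129 − 2q = 25. Each firm produces q = 52, total output Q = 156, price P = 51.
PS = (51 − 25)·156 = 4056.

PS = 4056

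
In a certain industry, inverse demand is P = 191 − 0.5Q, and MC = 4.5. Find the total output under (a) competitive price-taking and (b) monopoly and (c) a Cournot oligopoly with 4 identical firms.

Competition: Q = 373; Monopoly: Q = 186.5; Cournot: Q = 298.4

Perfect competition: P = MC = 4.5, so 191 − 0.5Q = 4.5 and Q = 373.
A monopolist chooses Q where MR = MC. MR = 191 − Q; setting this equal to 4.5 gives Q = 186.5 and P = 97.75.
With 4 symmetric Cournot firms, each firm's FOC gives 191 − 2.5q = 4.5, so q = 74.6, Q = 4·74.6 = 298.4, and P = 41.8.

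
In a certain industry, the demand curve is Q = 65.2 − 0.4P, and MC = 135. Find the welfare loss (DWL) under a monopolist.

Inverting demand: P = 163 − 2.5Q.
Competitive firms price at marginal cost: P = 135, giving Q = 11.2.
Monopoly sets MR = MC: 163 − 5Q = 135 ⇒ Q = 5.6, P = 163 − 2.5·5.6 = 149.
DWL is the triangle between Q = 5.6 and Q = 11.2: ½·(11.2 − 5.6)·(149 − 135) = 39.2.

DWL = 39.2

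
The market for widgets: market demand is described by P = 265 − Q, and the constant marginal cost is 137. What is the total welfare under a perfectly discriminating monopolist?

Under first-degree price discrimination the firm charges each unit its demand price and produces up to where P = MC, i.e. Q = 128. Consumer surplus is zero; producer surplus equals total surplus.
TS = 8192 (equal to competitive TS).

TS = 8192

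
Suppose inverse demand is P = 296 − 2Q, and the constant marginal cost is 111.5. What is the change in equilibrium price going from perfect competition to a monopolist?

Equilibrium price rises by 92.25

Perfect competition: P = MC = 111.5, so 296 − 2Q = 111.5 and Q = 92.25.
A monopolist chooses Q where MR = MC. MR = 296 − 4Q; setting this equal to 111.5 gives Q = 46.125 and P = 203.75.
Change in equilibrium price: 203.75 − 111.5 = 92.25.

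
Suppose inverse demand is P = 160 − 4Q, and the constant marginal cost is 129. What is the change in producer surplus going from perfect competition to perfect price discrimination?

Producer surplus rises by 120.125

Under competition P = MC = 129, so Q = (160 − 129)/4 = 7.75.
PS = (129 − 129)·7.75 = 0.
Under first-degree price discrimination the firm charges each unit its demand price and produces up to where P = MC, i.e. Q = 7.75. Consumer surplus is zero; producer surplus equals total surplus.
PS = ½·(160 − 129)·7.75 = 120.125.
Change in producer surplus: 120.125 − 0 = 120.125.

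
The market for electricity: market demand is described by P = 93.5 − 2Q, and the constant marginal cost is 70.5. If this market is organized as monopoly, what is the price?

P = 82

Monopoly sets MR = MC: 93.5 − 4Q = 70.5 ⇒ Q = 5.75, P = 93.5 − 2·5.75 = 82.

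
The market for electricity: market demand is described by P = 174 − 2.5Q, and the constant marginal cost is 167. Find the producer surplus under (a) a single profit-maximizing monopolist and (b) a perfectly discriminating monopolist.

A monopolist chooses Q where MR = MC. MR = 174 − 5Q; setting this equal to 167 gives Q = 1.4 and P = 170.5.
PS = (170.5 − 167)·1.4 = 4.9.
Under first-degree price discrimination the firm charges each unit its demand price and produces up to where P = MC, i.e. Q = 2.8. Consumer surplus is zero; producer surplus equals total surplus.
PS = ½·(174 − 167)·2.8 = 9.8.

Monopoly: PS = 4.9; Perfect PD: PS = 9.8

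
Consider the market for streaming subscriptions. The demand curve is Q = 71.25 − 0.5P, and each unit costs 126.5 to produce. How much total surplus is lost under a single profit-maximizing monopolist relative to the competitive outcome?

DWL = 16

Inverting demand: P = 142.5 − 2Q.
Competitive firms price at marginal cost: P = 126.5, giving Q = 8.
Monopoly sets MR = MC: 142.5 − 4Q = 126.5 ⇒ Q = 4, P = 142.5 − 2·4 = 134.5.
DWL is the triangle between Q = 4 and Q = 8: ½·(8 − 4)·(134.5 − 126.5) = 16.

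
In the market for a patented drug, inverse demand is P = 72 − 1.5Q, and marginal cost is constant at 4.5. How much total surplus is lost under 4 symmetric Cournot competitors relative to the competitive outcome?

DWL = 60.75

Competitive firms price at marginal cost: P = 4.5, giving Q = 45.
In a 4-firm Cournot equilibrium, symmetry and the first-order condition give q = (72 − 4.5)/(7.5) = 9. So Q = 36 and P = 18.
DWL is the triangle between Q = 36 and Q = 45: ½·(45 − 36)·(18 − 4.5) = 60.75.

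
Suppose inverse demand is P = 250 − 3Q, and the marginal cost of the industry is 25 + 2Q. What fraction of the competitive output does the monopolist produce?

Q_m/Q_c = 0.625

A monopolist chooses Q where MR = MC. MR = 250 − 6Q; setting this equal to 25 + 2Q gives Q = 28.125 and P = 165.625.
Under competition P = MC: 250 − 3Q = 25 + 2Q ⇒ Q = 45, P = 115.
Ratio Q_m/Q_c = 28.125/45 = 0.625.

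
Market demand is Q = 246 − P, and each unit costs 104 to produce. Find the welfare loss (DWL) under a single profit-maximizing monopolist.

DWL = 2520.5

Inverting demand: P = 246 − Q.
Perfect competition: P = MC = 104, so 246 − Q = 104 and Q = 142.
Monopoly sets MR = MC: 246 − 2Q = 104 ⇒ Q = 71, P = 246 − 71 = 175.
DWL is the triangle between Q = 71 and Q = 142: ½·(142 − 71)·(175 − 104) = 2520.5.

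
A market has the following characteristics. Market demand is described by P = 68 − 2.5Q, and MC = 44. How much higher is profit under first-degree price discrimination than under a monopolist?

Profit rises by 57.6

Monopoly sets MR = MC: 68 − 5Q = 44 ⇒ Q = 4.8, P = 68 − 2.5·4.8 = 56.
Profit = (56 − 44)·4.8 = 57.6.
With perfect price discrimination, output is the efficient level Q = 9.6 (where demand meets MC), but every buyer pays their willingness to pay: CS = 0 and PS = total surplus.
PS equals the full surplus area, 115.2. Profit = 115.2 = 115.2.
Change in profit: 115.2 − 57.6 = 57.6.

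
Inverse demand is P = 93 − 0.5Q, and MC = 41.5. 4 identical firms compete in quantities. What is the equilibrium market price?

P = 51.8

Cournot with 4 identical firms: the symmetric best-response condition is 93 − 2.5q = 41.5. Each firm produces q = 20.6, total output Q = 82.4, price P = 51.8.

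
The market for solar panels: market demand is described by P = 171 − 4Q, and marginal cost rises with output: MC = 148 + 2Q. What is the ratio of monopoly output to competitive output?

The monopolist equates marginal revenue to marginal cost: 171 − 8Q = 148 + 2Q, so Q = 2.3. From demand, P = 161.8.
Under competition P = MC: 171 − 4Q = 148 + 2Q ⇒ Q = 23/6, P = 467/3.
Ratio Q_m/Q_c = 2.3/(23/6) = 0.6.

Q_m/Q_c = 0.6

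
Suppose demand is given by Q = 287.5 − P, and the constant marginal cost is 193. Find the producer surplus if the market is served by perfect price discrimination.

Inverting demand: P = 287.5 − Q.
Under first-degree price discrimination the firm charges each unit its demand price and produces up to where P = MC, i.e. Q = 94.5. Consumer surplus is zero; producer surplus equals total surplus.
PS = ½·(287.5 − 193)·94.5 = 4465.125.

PS = 4465.125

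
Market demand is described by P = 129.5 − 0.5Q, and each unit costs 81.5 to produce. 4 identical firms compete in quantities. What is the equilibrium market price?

P = 91.1

In a 4-firm Cournot equilibrium, symmetry and the first-order condition give q = (129.5 − 81.5)/(2.5) = 19.2. So Q = 76.8 and P = 91.1.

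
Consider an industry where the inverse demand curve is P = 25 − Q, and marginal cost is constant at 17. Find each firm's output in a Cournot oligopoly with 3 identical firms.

q_i = 2

Cournot with 3 identical firms: the symmetric best-response condition is 25 − 4q = 17. Each firm produces q = 2, total output Q = 6, price P = 19.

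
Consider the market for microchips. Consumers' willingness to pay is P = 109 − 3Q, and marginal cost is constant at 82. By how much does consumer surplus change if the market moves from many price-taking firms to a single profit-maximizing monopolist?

Under competition P = MC = 82, so Q = (109 − 82)/3 = 9.
CS = ½·(109 − 82)·9 = 121.5.
A monopolist chooses Q where MR = MC. MR = 109 − 6Q; setting this equal to 82 gives Q = 4.5 and P = 95.5.
CS = ½·(109 − 95.5)·4.5 = 30.375.
Change in consumer surplus: 30.375 − 121.5 = −91.125.

Consumer surplus falls by 91.125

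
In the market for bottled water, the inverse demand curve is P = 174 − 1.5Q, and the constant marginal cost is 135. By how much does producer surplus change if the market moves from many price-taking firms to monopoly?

PS rises by 253.5

Perfect competition: P = MC = 135, so 174 − 1.5Q = 135 and Q = 26.
PS = (135 − 135)·26 = 0.
A monopolist chooses Q where MR = MC. MR = 174 − 3Q; setting this equal to 135 gives Q = 13 and P = 154.5.
PS = (154.5 − 135)·13 = 253.5.
Change in producer surplus: 253.5 − 0 = 253.5.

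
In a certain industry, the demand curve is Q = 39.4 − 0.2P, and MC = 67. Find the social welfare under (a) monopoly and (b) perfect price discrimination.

Monopoly: TS = 1267.5; Perfect PD: TS = 1690

Inverting demand: P = 197 − 5Q.
A monopolist chooses Q where MR = MC. MR = 197 − 10Q; setting this equal to 67 gives Q = 13 and P = 132.
CS = ½·(197 − 132)·13 = 422.5; PS = (132 − 67)·13 = 845; TS = 1267.5.
A perfectly discriminating monopolist sells every unit with P(Q) ≥ MC(Q), so output equals the competitive quantity Q = 26. Each buyer pays their reservation price, so CS = 0 and the firm captures all surplus.
TS = 1690 (equal to competitive TS).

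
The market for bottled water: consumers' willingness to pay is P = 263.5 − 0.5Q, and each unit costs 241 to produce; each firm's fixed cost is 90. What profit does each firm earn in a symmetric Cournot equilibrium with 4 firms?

π_i = −49.5

Cournot with 4 identical firms: the symmetric best-response condition is 263.5 − 2.5q = 241. Each firm produces q = 9, total output Q = 36, price P = 245.5.
Each firm's profit = (245.5 − 241)·9 − 90 = −49.5.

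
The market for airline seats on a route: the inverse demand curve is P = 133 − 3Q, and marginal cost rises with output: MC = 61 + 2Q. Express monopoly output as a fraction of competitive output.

Q_m/Q_c = 0.625

A monopolist chooses Q where MR = MC. MR = 133 − 6Q; setting this equal to 61 + 2Q gives Q = 9 and P = 106.
Under competition P = MC: 133 − 3Q = 61 + 2Q ⇒ Q = 14.4, P = 89.8.
Ratio Q_m/Q_c = 9/14.4 = 0.625.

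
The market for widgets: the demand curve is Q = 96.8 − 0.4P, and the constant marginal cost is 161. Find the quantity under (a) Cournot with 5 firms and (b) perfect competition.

Inverting demand: P = 242 − 2.5Q.
In a 5-firm Cournot equilibrium, symmetry and the first-order condition give q = (242 − 161)/(15) = 5.4. So Q = 27 and P = 174.5.
Competitive firms price at marginal cost: P = 161, giving Q = 32.4.

Cournot: Q = 27; Competition: Q = 32.4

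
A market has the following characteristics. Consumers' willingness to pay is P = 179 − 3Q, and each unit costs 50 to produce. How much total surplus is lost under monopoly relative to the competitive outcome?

DWL = 693.375

Under competition P = MC = 50, so Q = (179 − 50)/3 = 43.
A monopolist chooses Q where MR = MC. MR = 179 − 6Q; setting this equal to 50 gives Q = 21.5 and P = 114.5.
DWL is the triangle between Q = 21.5 and Q = 43: ½·(43 − 21.5)·(114.5 − 50) = 693.375.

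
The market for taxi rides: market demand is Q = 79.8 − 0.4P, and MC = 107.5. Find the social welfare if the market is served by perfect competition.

TS = 1692.8

Inverting demand: P = 199.5 − 2.5Q.
Under competition P = MC = 107.5, so Q = (199.5 − 107.5)/2.5 = 36.8.
CS = ½·(199.5 − 107.5)·36.8 = 1692.8; PS = (107.5 − 107.5)·36.8 = 0; TS = 1692.8.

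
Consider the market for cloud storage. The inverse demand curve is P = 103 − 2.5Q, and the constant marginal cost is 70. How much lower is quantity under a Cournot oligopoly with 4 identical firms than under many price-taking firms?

Q falls by 2.64

Competitive firms price at marginal cost: P = 70, giving Q = 13.2.
In a 4-firm Cournot equilibrium, symmetry and the first-order condition give q = (103 − 70)/(12.5) = 2.64. So Q = 10.56 and P = 76.6.
Change in quantity: 10.56 − 13.2 = −2.64.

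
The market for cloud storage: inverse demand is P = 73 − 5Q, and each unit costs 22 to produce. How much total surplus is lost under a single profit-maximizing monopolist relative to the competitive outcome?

DWL = 65.025

Under competition P = MC = 22, so Q = (73 − 22)/5 = 10.2.
A monopolist chooses Q where MR = MC. MR = 73 − 10Q; setting this equal to 22 gives Q = 5.1 and P = 47.5.
DWL is the triangle between Q = 5.1 and Q = 10.2: ½·(10.2 − 5.1)·(47.5 − 22) = 65.025.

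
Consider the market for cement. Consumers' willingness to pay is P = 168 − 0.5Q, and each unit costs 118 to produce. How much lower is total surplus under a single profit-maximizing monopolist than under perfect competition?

Under competition P = MC = 118, so Q = (168 − 118)/0.5 = 100.
CS = ½·(168 − 118)·100 = 2500; PS = (118 − 118)·100 = 0; TS = 2500.
A monopolist chooses Q where MR = MC. MR = 168 − Q; setting this equal to 118 gives Q = 50 and P = 143.
CS = ½·(168 − 143)·50 = 625; PS = (143 − 118)·50 = 1250; TS = 1875.
Change in total surplus: 1875 − 2500 = −625.

Total surplus falls by 625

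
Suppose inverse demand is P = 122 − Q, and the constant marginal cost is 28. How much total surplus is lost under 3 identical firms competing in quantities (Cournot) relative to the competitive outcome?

Under competition P = MC = 28, so Q = (122 − 28)/1 = 94.
Cournot with 3 identical firms: the symmetric best-response condition is 122 − 4q = 28. Each firm produces q = 23.5, total output Q = 70.5, price P = 51.5.
DWL is the triangle between Q = 70.5 and Q = 94: ½·(94 − 70.5)·(51.5 − 28) = 276.125.

DWL = 276.125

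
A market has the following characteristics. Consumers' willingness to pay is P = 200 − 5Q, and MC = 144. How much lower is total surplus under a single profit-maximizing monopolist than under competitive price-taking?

Competitive firms price at marginal cost: P = 144, giving Q = 11.2.
CS = ½·(200 − 144)·11.2 = 313.6; PS = (144 − 144)·11.2 = 0; TS = 313.6.
The monopolist equates marginal revenue to marginal cost: 200 − 10Q = 144, so Q = 5.6. From demand, P = 172.
CS = ½·(200 − 172)·5.6 = 78.4; PS = (172 − 144)·5.6 = 156.8; TS = 235.2.
Change in total surplus: 235.2 − 313.6 = −78.4.

Total surplus falls by 78.4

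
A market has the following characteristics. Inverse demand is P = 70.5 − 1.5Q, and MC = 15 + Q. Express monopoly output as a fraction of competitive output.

Q_m/Q_c = 0.625

Monopoly sets MR = MC: 70.5 − 3Q = 15 + Q ⇒ Q = 13.875, P = 70.5 − 1.5·13.875 = 795/16.
Competitive equilibrium sets price equal to marginal cost: 70.5 − 1.5Q = 15 + Q, so Q = 22.2 and P = 37.2.
Ratio Q_m/Q_c = 13.875/22.2 = 0.625.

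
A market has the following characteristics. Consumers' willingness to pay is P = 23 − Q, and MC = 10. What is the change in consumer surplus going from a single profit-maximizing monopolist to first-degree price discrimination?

Consumer surplus falls by 21.125

A monopolist chooses Q where MR = MC. MR = 23 − 2Q; setting this equal to 10 gives Q = 6.5 and P = 16.5.
CS = ½·(23 − 16.5)·6.5 = 21.125.
A perfectly discriminating monopolist sells every unit with P(Q) ≥ MC(Q), so output equals the competitive quantity Q = 13. Each buyer pays their reservation price, so CS = 0 and the firm captures all surplus.
CS = 0.
Change in consumer surplus: 0 − 21.125 = −21.125.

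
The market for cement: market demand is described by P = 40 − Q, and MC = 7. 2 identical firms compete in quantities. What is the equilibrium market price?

In a 2-firm Cournot equilibrium, symmetry and the first-order condition give q = (40 − 7)/(3) = 11. So Q = 22 and P = 18.

P = 18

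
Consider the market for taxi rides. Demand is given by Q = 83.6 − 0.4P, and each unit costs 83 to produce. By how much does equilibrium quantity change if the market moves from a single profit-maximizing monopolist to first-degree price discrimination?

Equilibrium quantity rises by 25.2

Inverting demand: P = 209 − 2.5Q.
A monopolist chooses Q where MR = MC. MR = 209 − 5Q; setting this equal to 83 gives Q = 25.2 and P = 146.
With perfect price discrimination, output is the efficient level Q = 50.4 (where demand meets MC), but every buyer pays their willingness to pay: CS = 0 and PS = total surplus.
Change in equilibrium quantity: 50.4 − 25.2 = 25.2.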